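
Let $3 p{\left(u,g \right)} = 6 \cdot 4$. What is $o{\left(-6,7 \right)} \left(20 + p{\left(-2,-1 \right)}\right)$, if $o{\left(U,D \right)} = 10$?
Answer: $280$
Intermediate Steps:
$p{\left(u,g \right)} = 8$ ($p{\left(u,g \right)} = \frac{6 \cdot 4}{3} = \frac{1}{3} \cdot 24 = 8$)
$o{\left(-6,7 \right)} \left(20 + p{\left(-2,-1 \right)}\right) = 10 \left(20 + 8\right) = 10 \cdot 28 = 280$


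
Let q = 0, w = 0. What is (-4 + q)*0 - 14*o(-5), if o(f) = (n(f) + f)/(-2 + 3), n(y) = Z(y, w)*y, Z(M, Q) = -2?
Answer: -70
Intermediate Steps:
n(y) = -2*y
o(f) = -f (o(f) = (-2*f + f)/(-2 + 3) = -f/1 = -f*1 = -f)
(-4 + q)*0 - 14*o(-5) = (-4 + 0)*0 - (-14)*(-5) = -4*0 - 14*5 = 0 - 70 = -70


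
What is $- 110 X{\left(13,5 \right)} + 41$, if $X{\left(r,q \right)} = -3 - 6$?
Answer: $1031$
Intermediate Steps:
$X{\left(r,q \right)} = -9$
$- 110 X{\left(13,5 \right)} + 41 = \left(-110\right) \left(-9\right) + 41 = 990 + 41 = 1031$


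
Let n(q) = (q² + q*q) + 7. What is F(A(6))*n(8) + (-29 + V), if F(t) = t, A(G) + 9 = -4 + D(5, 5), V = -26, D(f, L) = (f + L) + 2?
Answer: -190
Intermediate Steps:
n(q) = 7 + 2*q² (n(q) = (q² + q²) + 7 = 2*q² + 7 = 7 + 2*q²)
D(f, L) = 2 + L + f (D(f, L) = (L + f) + 2 = 2 + L + f)
A(G) = -1 (A(G) = -9 + (-4 + (2 + 5 + 5)) = -9 + (-4 + 12) = -9 + 8 = -1)
F(A(6))*n(8) + (-29 + V) = -(7 + 2*8²) + (-29 - 26) = -(7 + 2*64) - 55 = -(7 + 128) - 55 = -1*135 - 55 = -135 - 55 = -190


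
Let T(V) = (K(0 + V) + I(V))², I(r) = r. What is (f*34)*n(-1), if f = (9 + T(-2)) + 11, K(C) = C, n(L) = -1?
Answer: -1224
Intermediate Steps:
T(V) = 4*V² (T(V) = ((0 + V) + V)² = (V + V)² = (2*V)² = 4*V²)
f = 36 (f = (9 + 4*(-2)²) + 11 = (9 + 4*4) + 11 = (9 + 16) + 11 = 25 + 11 = 36)
(f*34)*n(-1) = (36*34)*(-1) = 1224*(-1) = -1224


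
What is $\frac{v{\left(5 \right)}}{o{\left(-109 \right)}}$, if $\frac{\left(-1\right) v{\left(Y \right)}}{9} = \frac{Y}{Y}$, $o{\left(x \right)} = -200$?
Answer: $\frac{9}{200} \approx 0.045$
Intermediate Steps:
$v{\left(Y \right)} = -9$ ($v{\left(Y \right)} = - 9 \frac{Y}{Y} = \left(-9\right) 1 = -9$)
$\frac{v{\left(5 \right)}}{o{\left(-109 \right)}} = - \frac{9}{-200} = \left(-9\right) \left(- \frac{1}{200}\right) = \frac{9}{200}$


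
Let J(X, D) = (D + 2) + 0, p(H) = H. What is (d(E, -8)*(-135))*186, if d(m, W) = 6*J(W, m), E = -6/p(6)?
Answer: -150660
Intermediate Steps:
J(X, D) = 2 + D (J(X, D) = (2 + D) + 0 = 2 + D)
E = -1 (E = -6/6 = -6*⅙ = -1)
d(m, W) = 12 + 6*m (d(m, W) = 6*(2 + m) = 12 + 6*m)
(d(E, -8)*(-135))*186 = ((12 + 6*(-1))*(-135))*186 = ((12 - 6)*(-135))*186 = (6*(-135))*186 = -810*186 = -150660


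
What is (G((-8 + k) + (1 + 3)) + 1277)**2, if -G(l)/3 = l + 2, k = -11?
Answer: 1731856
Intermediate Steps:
G(l) = -6 - 3*l (G(l) = -3*(l + 2) = -3*(2 + l) = -6 - 3*l)
(G((-8 + k) + (1 + 3)) + 1277)**2 = ((-6 - 3*((-8 - 11) + (1 + 3))) + 1277)**2 = ((-6 - 3*(-19 + 4)) + 1277)**2 = ((-6 - 3*(-15)) + 1277)**2 = ((-6 + 45) + 1277)**2 = (39 + 1277)**2 = 1316**2 = 1731856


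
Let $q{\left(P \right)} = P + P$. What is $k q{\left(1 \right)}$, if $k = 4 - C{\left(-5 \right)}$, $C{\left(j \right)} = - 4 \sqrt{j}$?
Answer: $8 + 8 i \sqrt{5} \approx 8.0 + 17.889 i$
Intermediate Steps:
$q{\left(P \right)} = 2 P$
$k = 4 + 4 i \sqrt{5}$ ($k = 4 - - 4 \sqrt{-5} = 4 - - 4 i \sqrt{5} = 4 + 4 i \sqrt{5} \approx 4.0 + 8.9443 i$)
$k q{\left(1 \right)} = \left(4 + 4 i \sqrt{5}\right) 2 \cdot 1 = \left(4 + 4 i \sqrt{5}\right) 2 = 8 + 8 i \sqrt{5}$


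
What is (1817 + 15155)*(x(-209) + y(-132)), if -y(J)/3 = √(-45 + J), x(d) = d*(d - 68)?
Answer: 982559996 - 50916*I*√177 ≈ 9.8256e+8 - 6.7739e+5*I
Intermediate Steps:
x(d) = d*(-68 + d)
y(J) = -3*√(-45 + J)
(1817 + 15155)*(x(-209) + y(-132)) = (1817 + 15155)*(-209*(-68 - 209) - 3*√(-45 - 132)) = 16972*(-209*(-277) - 3*I*√177) = 16972*(57893 - 3*I*√177) = 982559996 - 50916*I*√177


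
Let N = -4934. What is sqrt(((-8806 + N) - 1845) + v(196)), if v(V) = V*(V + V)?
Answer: sqrt(61247) ≈ 247.48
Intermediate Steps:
v(V) = 2*V**2 (v(V) = V*(2*V) = 2*V**2)
sqrt(((-8806 + N) - 1845) + v(196)) = sqrt(((-8806 - 4934) - 1845) + 2*196**2) = sqrt((-13740 - 1845) + 2*38416) = sqrt(-15585 + 76832) = sqrt(61247)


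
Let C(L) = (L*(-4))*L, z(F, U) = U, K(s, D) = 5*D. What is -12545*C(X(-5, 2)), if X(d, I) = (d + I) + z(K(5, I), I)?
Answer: 50180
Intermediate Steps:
X(d, I) = d + 2*I (X(d, I) = (d + I) + I = (I + d) + I = d + 2*I)
C(L) = -4*L² (C(L) = (-4*L)*L = -4*L²)
-12545*C(X(-5, 2)) = -(-50180)*(-5 + 2*2)² = -(-50180)*(-5 + 4)² = -(-50180)*(-1)² = -(-50180) = -12545*(-4) = 50180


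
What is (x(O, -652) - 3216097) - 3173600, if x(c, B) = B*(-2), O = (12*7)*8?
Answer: -6388393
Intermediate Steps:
O = 672 (O = 84*8 = 672)
x(c, B) = -2*B
(x(O, -652) - 3216097) - 3173600 = (-2*(-652) - 3216097) - 3173600 = (1304 - 3216097) - 3173600 = -3214793 - 3173600 = -6388393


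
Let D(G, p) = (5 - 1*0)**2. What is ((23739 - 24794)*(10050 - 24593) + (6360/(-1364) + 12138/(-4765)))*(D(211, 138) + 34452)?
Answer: 859514113816861709/1624865 ≈ 5.2898e+11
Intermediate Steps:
D(G, p) = 25 (D(G, p) = (5 + 0)**2 = 5**2 = 25)
((23739 - 24794)*(10050 - 24593) + (6360/(-1364) + 12138/(-4765)))*(D(211, 138) + 34452) = ((23739 - 24794)*(10050 - 24593) + (6360/(-1364) + 12138/(-4765)))*(25 + 34452) = (-1055*(-14543) + (6360*(-1/1364) + 12138*(-1/4765)))*34477 = (15342865 + (-1590/341 - 12138/4765))*34477 = (15342865 - 11715408/1624865)*34477 = (24930072622817/1624865)*34477 = 859514113816861709/1624865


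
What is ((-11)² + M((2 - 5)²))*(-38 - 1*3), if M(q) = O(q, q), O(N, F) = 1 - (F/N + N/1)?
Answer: -4592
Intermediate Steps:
O(N, F) = 1 - N - F/N (O(N, F) = 1 - (F/N + N*1) = 1 - (F/N + N) = 1 - (N + F/N) = 1 + (-N - F/N) = 1 - N - F/N)
M(q) = -q (M(q) = 1 - q - q/q = 1 - q - 1 = -q)
((-11)² + M((2 - 5)²))*(-38 - 1*3) = ((-11)² - (2 - 5)²)*(-38 - 1*3) = (121 - 1*(-3)²)*(-38 - 3) = (121 - 1*9)*(-41) = (121 - 9)*(-41) = 112*(-41) = -4592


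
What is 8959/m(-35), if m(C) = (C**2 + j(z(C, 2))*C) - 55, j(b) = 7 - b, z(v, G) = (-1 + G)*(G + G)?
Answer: 8959/1065 ≈ 8.4122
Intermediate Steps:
z(v, G) = 2*G*(-1 + G) (z(v, G) = (-1 + G)*(2*G) = 2*G*(-1 + G))
m(C) = -55 + C**2 + 3*C (m(C) = (C**2 + (7 - 2*2*(-1 + 2))*C) - 55 = (C**2 + (7 - 2*2)*C) - 55 = (C**2 + (7 - 1*4)*C) - 55 = (C**2 + (7 - 4)*C) - 55 = (C**2 + 3*C) - 55 = -55 + C**2 + 3*C)
8959/m(-35) = 8959/(-55 + (-35)**2 + 3*(-35)) = 8959/(-55 + 1225 - 105) = 8959/1065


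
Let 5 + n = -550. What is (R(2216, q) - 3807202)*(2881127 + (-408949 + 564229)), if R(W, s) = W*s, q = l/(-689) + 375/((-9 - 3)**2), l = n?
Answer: -47695083075893341/4134 ≈ -1.1537e+13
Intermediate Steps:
n = -555 (n = -5 - 550 = -555)
l = -555
q = 112765/33072 (q = -555/(-689) + 375/((-9 - 3)**2) = -555*(-1/689) + 375/((-12)**2) = 555/689 + 375/144 = 555/689 + 375*(1/144) = 555/689 + 125/48 = 112765/33072 ≈ 3.4097)
(R(2216, q) - 3807202)*(2881127 + (-408949 + 564229)) = (2216*(112765/33072) - 3807202)*(2881127 + (-408949 + 564229)) = (31235905/4134 - 3807202)*(2881127 + 155280) = -15707737163/4134*3036407 = -47695083075893341/4134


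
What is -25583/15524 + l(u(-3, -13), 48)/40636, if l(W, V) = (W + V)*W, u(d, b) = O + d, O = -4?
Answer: -65252886/39427079 ≈ -1.6550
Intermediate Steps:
u(d, b) = -4 + d
l(W, V) = W*(V + W) (l(W, V) = (V + W)*W = W*(V + W))
-25583/15524 + l(u(-3, -13), 48)/40636 = -25583/15524 + ((-4 - 3)*(48 + (-4 - 3)))/40636 = -25583*1/15524 - 7*(48 - 7)*(1/40636) = -25583/15524 - 7*41*(1/40636) = -25583/15524 - 287*1/40636 = -25583/15524 - 287/40636 = -65252886/39427079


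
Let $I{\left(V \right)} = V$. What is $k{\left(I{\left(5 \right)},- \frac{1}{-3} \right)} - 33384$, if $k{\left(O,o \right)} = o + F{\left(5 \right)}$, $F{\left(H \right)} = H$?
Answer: $- \frac{100136}{3} \approx -33379.0$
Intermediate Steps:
$k{\left(O,o \right)} = 5 + o$ ($k{\left(O,o \right)} = o + 5 = 5 + o$)
$k{\left(I{\left(5 \right)},- \frac{1}{-3} \right)} - 33384 = \left(5 - \frac{1}{-3}\right) - 33384 = \left(5 - - \frac{1}{3}\right) - 33384 = \left(5 + \frac{1}{3}\right) - 33384 = \frac{16}{3} - 33384 = - \frac{100136}{3}$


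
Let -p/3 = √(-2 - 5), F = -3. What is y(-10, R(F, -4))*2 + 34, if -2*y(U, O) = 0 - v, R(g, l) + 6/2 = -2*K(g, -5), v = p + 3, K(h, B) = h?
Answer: 37 - 3*I*√7 ≈ 37.0 - 7.9373*I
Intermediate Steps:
p = -3*I*√7 (p = -3*√(-2 - 5) = -3*I*√7 ≈ -7.9373*I)
v = 3 - 3*I*√7 (v = -3*I*√7 + 3 = 3 - 3*I*√7 ≈ 3.0 - 7.9373*I)
R(g, l) = -3 - 2*g
y(U, O) = 3/2 - 3*I*√7/2 (y(U, O) = -(0 - (3 - 3*I*√7))/2 = -(0 + (-3 + 3*I*√7))/2 = -(-3 + 3*I*√7)/2 = 3/2 - 3*I*√7/2)
y(-10, R(F, -4))*2 + 34 = (3/2 - 3*I*√7/2)*2 + 34 = (3 - 3*I*√7) + 34 = 37 - 3*I*√7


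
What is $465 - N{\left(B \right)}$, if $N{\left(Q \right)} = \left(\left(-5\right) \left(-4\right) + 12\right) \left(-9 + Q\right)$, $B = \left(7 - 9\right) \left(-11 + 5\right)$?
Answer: $369$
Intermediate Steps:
$B = 12$ ($B = \left(-2\right) \left(-6\right) = 12$)
$N{\left(Q \right)} = -288 + 32 Q$ ($N{\left(Q \right)} = \left(20 + 12\right) \left(-9 + Q\right) = 32 \left(-9 + Q\right) = -288 + 32 Q$)
$465 - N{\left(B \right)} = 465 - \left(-288 + 32 \cdot 12\right) = 465 - \left(-288 + 384\right) = 465 - 96 = 369$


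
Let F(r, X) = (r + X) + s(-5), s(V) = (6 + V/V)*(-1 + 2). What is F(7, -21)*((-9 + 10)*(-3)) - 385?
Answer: -364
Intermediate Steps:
s(V) = 7 (s(V) = (6 + 1)*1 = 7*1 = 7)
F(r, X) = 7 + X + r (F(r, X) = (r + X) + 7 = (X + r) + 7 = 7 + X + r)
F(7, -21)*((-9 + 10)*(-3)) - 385 = (7 - 21 + 7)*((-9 + 10)*(-3)) - 385 = -7*(-3) - 385 = 21 - 385 = -364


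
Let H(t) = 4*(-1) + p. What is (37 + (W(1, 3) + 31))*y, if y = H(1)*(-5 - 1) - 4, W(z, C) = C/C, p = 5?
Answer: -690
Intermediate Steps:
W(z, C) = 1
H(t) = 1 (H(t) = 4*(-1) + 5 = -4 + 5 = 1)
y = -10 (y = 1*(-5 - 1) - 4 = 1*(-6) - 4 = -6 - 4 = -10)
(37 + (W(1, 3) + 31))*y = (37 + (1 + 31))*(-10) = (37 + 32)*(-10) = 69*(-10) = -690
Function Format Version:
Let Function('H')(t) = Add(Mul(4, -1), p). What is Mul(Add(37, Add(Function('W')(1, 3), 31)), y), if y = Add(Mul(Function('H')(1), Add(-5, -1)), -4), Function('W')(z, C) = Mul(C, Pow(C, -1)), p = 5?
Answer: -690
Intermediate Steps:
Function('W')(z, C) = 1
Function('H')(t) = 1 (Function('H')(t) = Add(Mul(4, -1), 5) = Add(-4, 5) = 1)
y = -10 (y = Add(Mul(1, Add(-5, -1)), -4) = Add(Mul(1, -6), -4) = Add(-6, -4) = -10)
Mul(Add(37, Add(Function('W')(1, 3), 31)), y) = Mul(Add(37, Add(1, 31)), -10) = Mul(Add(37, 32), -10) = Mul(69, -10) = -690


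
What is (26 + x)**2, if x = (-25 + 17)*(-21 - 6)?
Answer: 58564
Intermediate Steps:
x = 216 (x = -8*(-27) = 216)
(26 + x)**2 = (26 + 216)**2 = 242**2 = 58564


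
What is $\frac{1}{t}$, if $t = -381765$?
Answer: $- \frac{1}{381765} \approx -2.6194 \cdot 10^{-6}$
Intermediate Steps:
$\frac{1}{t} = \frac{1}{-381765} = - \frac{1}{381765}$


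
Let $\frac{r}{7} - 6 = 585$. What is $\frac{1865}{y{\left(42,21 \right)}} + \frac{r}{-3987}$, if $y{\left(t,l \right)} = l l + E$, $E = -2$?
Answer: $\frac{1873204}{583431} \approx 3.2107$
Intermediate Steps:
$r = 4137$ ($r = 42 + 7 \cdot 585 = 42 + 4095 = 4137$)
$y{\left(t,l \right)} = -2 + l^{2}$ ($y{\left(t,l \right)} = l l - 2 = l^{2} - 2 = -2 + l^{2}$)
$\frac{1865}{y{\left(42,21 \right)}} + \frac{r}{-3987} = \frac{1865}{-2 + 21^{2}} + \frac{4137}{-3987} = \frac{1865}{-2 + 441} + 4137 \left(- \frac{1}{3987}\right) = \frac{1865}{439} - \frac{1379}{1329} = \frac{1873204}{583431}$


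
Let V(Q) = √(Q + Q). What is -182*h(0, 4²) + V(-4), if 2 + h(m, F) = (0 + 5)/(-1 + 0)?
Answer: 1274 + 2*I*√2 ≈ 1274.0 + 2.8284*I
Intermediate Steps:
h(m, F) = -7 (h(m, F) = -2 + (0 + 5)/(-1 + 0) = -2 + 5/(-1) = -2 + 5*(-1) = -2 - 5 = -7)
V(Q) = √2*√Q (V(Q) = √(2*Q) = √2*√Q)
-182*h(0, 4²) + V(-4) = -182*(-7) + √2*√(-4) = 1274 + √2*(2*I) = 1274 + 2*I*√2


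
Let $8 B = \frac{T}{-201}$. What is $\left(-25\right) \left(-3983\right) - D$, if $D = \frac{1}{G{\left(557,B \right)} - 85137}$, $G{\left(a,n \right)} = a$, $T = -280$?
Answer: $\frac{8422053501}{84580} \approx 99575.0$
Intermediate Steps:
$B = \frac{35}{201}$ ($B = \frac{\left(-280\right) \frac{1}{-201}}{8} = \frac{\left(-280\right) \left(- \frac{1}{201}\right)}{8} = \frac{1}{8} \cdot \frac{280}{201} = \frac{35}{201} \approx 0.17413$)
$D = - \frac{1}{84580}$ ($D = \frac{1}{557 - 85137} = \frac{1}{-84580} = - \frac{1}{84580} \approx -1.1823 \cdot 10^{-5}$)
$\left(-25\right) \left(-3983\right) - D = \left(-25\right) \left(-3983\right) - - \frac{1}{84580} = 99575 + \frac{1}{84580} = \frac{8422053501}{84580}$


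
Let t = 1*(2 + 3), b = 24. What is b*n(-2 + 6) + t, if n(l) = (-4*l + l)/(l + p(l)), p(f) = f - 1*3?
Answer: -263/5 ≈ -52.600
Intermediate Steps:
p(f) = -3 + f (p(f) = f - 3 = -3 + f)
n(l) = -3*l/(-3 + 2*l) (n(l) = (-4*l + l)/(l + (-3 + l)) = (-3*l)/(-3 + 2*l) = -3*l/(-3 + 2*l))
t = 5 (t = 1*5 = 5)
b*n(-2 + 6) + t = 24*(-3*(-2 + 6)/(-3 + 2*(-2 + 6))) + 5 = 24*(-3*4/(-3 + 2*4)) + 5 = 24*(-3*4/(-3 + 8)) + 5 = 24*(-3*4/5) + 5 = 24*(-3*4*⅕) + 5 = 24*(-12/5) + 5 = -288/5 + 5 = -263/5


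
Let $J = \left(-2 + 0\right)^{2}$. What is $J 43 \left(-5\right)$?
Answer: $-860$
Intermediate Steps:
$J = 4$ ($J = \left(-2\right)^{2} = 4$)
$J 43 \left(-5\right) = 4 \cdot 43 \left(-5\right) = 172 \left(-5\right) = -860$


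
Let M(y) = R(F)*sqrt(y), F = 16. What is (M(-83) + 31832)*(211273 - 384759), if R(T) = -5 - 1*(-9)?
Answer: -5522406352 - 693944*I*sqrt(83) ≈ -5.5224e+9 - 6.3221e+6*I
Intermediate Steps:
R(T) = 4 (R(T) = -5 + 9 = 4)
M(y) = 4*sqrt(y)
(M(-83) + 31832)*(211273 - 384759) = (4*sqrt(-83) + 31832)*(211273 - 384759) = (4*(I*sqrt(83)) + 31832)*(-173486) = (4*I*sqrt(83) + 31832)*(-173486) = (31832 + 4*I*sqrt(83))*(-173486) = -5522406352 - 693944*I*sqrt(83)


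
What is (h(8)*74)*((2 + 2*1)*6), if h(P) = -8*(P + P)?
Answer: -227328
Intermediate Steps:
h(P) = -16*P
(h(8)*74)*((2 + 2*1)*6) = (-16*8*74)*((2 + 2*1)*6) = (-128*74)*((2 + 2)*6) = -37888*6 = -9472*24 = -227328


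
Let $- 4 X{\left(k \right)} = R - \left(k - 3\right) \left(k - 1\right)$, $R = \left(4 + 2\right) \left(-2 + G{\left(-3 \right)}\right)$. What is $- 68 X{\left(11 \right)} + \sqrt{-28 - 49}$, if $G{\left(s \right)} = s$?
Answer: $-1870 + i \sqrt{77} \approx -1870.0 + 8.775 i$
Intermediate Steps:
$R = -30$ ($R = \left(4 + 2\right) \left(-2 - 3\right) = 6 \left(-5\right) = -30$)
$X{\left(k \right)} = \frac{15}{2} + \frac{\left(-1 + k\right) \left(-3 + k\right)}{4}$ ($X{\left(k \right)} = - \frac{-30 - \left(k - 3\right) \left(k - 1\right)}{4} = - \frac{-30 - \left(-3 + k\right) \left(-1 + k\right)}{4} = - \frac{-30 - \left(-1 + k\right) \left(-3 + k\right)}{4} = \frac{15}{2} + \frac{\left(-1 + k\right) \left(-3 + k\right)}{4}$)
$- 68 X{\left(11 \right)} + \sqrt{-28 - 49} = - 68 \left(\frac{33}{4} - 11 + \frac{11^{2}}{4}\right) + \sqrt{-28 - 49} = - 68 \left(\frac{33}{4} - 11 + \frac{1}{4} \cdot 121\right) + \sqrt{-77} = - 68 \left(\frac{33}{4} - 11 + \frac{121}{4}\right) + i \sqrt{77} = \left(-68\right) \frac{55}{2} + i \sqrt{77} = -1870 + i \sqrt{77}$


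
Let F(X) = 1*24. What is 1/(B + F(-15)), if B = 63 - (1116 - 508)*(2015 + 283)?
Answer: -1/1397097 ≈ -7.1577e-7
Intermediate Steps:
F(X) = 24
B = -1397121 (B = 63 - 608*2298 = 63 - 1*1397184 = 63 - 1397184 = -1397121)
1/(B + F(-15)) = 1/(-1397121 + 24) = 1/(-1397097) = -1/1397097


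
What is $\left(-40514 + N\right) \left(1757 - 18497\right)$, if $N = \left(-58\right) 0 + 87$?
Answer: $676747980$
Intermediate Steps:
$N = 87$ ($N = 0 + 87 = 87$)
$\left(-40514 + N\right) \left(1757 - 18497\right) = \left(-40514 + 87\right) \left(1757 - 18497\right) = \left(-40427\right) \left(-16740\right) = 676747980$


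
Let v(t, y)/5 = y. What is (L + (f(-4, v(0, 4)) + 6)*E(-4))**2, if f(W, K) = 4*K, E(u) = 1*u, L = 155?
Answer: 35721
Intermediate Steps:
v(t, y) = 5*y
E(u) = u
(L + (f(-4, v(0, 4)) + 6)*E(-4))**2 = (155 + (4*(5*4) + 6)*(-4))**2 = (155 + (4*20 + 6)*(-4))**2 = (155 + (80 + 6)*(-4))**2 = (155 + 86*(-4))**2 = (155 - 344)**2 = (-189)**2 = 35721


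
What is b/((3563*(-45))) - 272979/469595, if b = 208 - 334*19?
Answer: -129795917/239023855 ≈ -0.54303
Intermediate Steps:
b = -6138 (b = 208 - 6346 = -6138)
b/((3563*(-45))) - 272979/469595 = -6138/(3563*(-45)) - 272979/469595 = -6138/(-160335) - 272979*1/469595 = -6138*(-1/160335) - 38997/67085 = 682/17815 - 38997/67085 = -129795917/239023855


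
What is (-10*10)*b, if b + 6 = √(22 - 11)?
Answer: 600 - 100*√11 ≈ 268.34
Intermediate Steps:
b = -6 + √11 (b = -6 + √(22 - 11) = -6 + √11 ≈ -2.6834)
(-10*10)*b = (-10*10)*(-6 + √11) = -100*(-6 + √11) = 600 - 100*√11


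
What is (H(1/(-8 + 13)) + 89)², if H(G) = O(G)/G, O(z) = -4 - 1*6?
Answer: 1521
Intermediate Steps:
O(z) = -10 (O(z) = -4 - 6 = -10)
H(G) = -10/G
(H(1/(-8 + 13)) + 89)² = (-10/(1/(-8 + 13)) + 89)² = (-10/(1/5) + 89)² = (-10/⅕ + 89)² = (-10*5 + 89)² = (-50 + 89)² = 39² = 1521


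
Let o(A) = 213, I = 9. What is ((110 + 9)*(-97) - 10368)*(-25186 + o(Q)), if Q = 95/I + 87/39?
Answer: 547183403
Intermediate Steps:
Q = 1496/117 (Q = 95/9 + 87/39 = 95*(1/9) + 87*(1/39) = 95/9 + 29/13 = 1496/117 ≈ 12.786)
((110 + 9)*(-97) - 10368)*(-25186 + o(Q)) = ((110 + 9)*(-97) - 10368)*(-25186 + 213) = (119*(-97) - 10368)*(-24973) = (-11543 - 10368)*(-24973) = -21911*(-24973) = 547183403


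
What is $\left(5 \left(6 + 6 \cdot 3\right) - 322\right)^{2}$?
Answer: $40804$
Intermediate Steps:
$\left(5 \left(6 + 6 \cdot 3\right) - 322\right)^{2} = \left(5 \left(6 + 18\right) - 322\right)^{2} = \left(5 \cdot 24 - 322\right)^{2} = \left(120 - 322\right)^{2} = \left(-202\right)^{2} = 40804$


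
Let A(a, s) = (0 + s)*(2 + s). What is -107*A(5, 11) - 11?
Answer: -15312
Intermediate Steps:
A(a, s) = s*(2 + s)
-107*A(5, 11) - 11 = -1177*(2 + 11) - 11 = -1177*13 - 11 = -107*143 - 11 = -15301 - 11 = -15312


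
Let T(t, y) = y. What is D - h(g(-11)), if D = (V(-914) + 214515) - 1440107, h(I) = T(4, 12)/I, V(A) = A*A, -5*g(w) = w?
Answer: -4292216/11 ≈ -3.9020e+5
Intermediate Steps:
g(w) = -w/5
V(A) = A²
h(I) = 12/I
D = -390196 (D = ((-914)² + 214515) - 1440107 = (835396 + 214515) - 1440107 = 1049911 - 1440107 = -390196)
D - h(g(-11)) = -390196 - 12/((-⅕*(-11))) = -390196 - 12/11/5 = -390196 - 12*5/11 = -390196 - 1*60/11 = -390196 - 60/11 = -4292216/11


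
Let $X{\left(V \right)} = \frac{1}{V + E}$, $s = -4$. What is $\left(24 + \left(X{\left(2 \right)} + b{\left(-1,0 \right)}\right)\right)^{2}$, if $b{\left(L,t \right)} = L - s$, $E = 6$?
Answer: $\frac{47089}{64} \approx 735.77$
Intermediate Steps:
$X{\left(V \right)} = \frac{1}{6 + V}$ ($X{\left(V \right)} = \frac{1}{V + 6} = \frac{1}{6 + V}$)
$b{\left(L,t \right)} = 4 + L$ ($b{\left(L,t \right)} = L - -4 = L + 4 = 4 + L$)
$\left(24 + \left(X{\left(2 \right)} + b{\left(-1,0 \right)}\right)\right)^{2} = \left(24 + \left(\frac{1}{6 + 2} + \left(4 - 1\right)\right)\right)^{2} = \left(24 + \left(\frac{1}{8} + 3\right)\right)^{2} = \left(24 + \frac{25}{8}\right)^{2} = \left(\frac{217}{8}\right)^{2} = \frac{47089}{64}$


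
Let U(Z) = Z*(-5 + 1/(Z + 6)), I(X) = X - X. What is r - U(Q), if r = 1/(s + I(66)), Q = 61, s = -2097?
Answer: 42724211/140499 ≈ 304.09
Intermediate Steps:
I(X) = 0
r = -1/2097 (r = 1/(-2097 + 0) = 1/(-2097) = -1/2097 ≈ -0.00047687)
U(Z) = Z*(-5 + 1/(6 + Z))
r - U(Q) = -1/2097 - (-1)*61*(29 + 5*61)/(6 + 61) = -1/2097 - (-1)*61*(29 + 305)/67 = -1/2097 - (-1)*61*334/67 = -1/2097 - 1*(-20374/67) = -1/2097 + 20374/67 = 42724211/140499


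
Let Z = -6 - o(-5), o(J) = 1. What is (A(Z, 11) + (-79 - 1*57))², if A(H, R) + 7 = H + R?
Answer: 19321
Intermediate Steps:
Z = -7 (Z = -6 - 1*1 = -6 - 1 = -7)
A(H, R) = -7 + H + R (A(H, R) = -7 + (H + R) = -7 + H + R)
(A(Z, 11) + (-79 - 1*57))² = ((-7 - 7 + 11) + (-79 - 1*57))² = (-3 + (-79 - 57))² = (-3 - 136)² = (-139)² = 19321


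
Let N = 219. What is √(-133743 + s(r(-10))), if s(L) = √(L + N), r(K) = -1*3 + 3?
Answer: √(-133743 + √219) ≈ 365.69*I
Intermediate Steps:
r(K) = 0 (r(K) = -3 + 3 = 0)
s(L) = √(219 + L) (s(L) = √(L + 219) = √(219 + L))
√(-133743 + s(r(-10))) = √(-133743 + √(219 + 0)) = √(-133743 + √219)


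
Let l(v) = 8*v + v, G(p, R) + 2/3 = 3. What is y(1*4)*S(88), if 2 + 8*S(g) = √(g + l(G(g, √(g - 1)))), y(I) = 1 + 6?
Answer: -7/4 + 7*√109/8 ≈ 7.3853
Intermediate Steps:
G(p, R) = 7/3 (G(p, R) = -⅔ + 3 = 7/3)
l(v) = 9*v
y(I) = 7
S(g) = -¼ + √(21 + g)/8 (S(g) = -¼ + √(g + 9*(7/3))/8 = -¼ + √(g + 21)/8 = -¼ + √(21 + g)/8)
y(1*4)*S(88) = 7*(-¼ + √(21 + 88)/8) = 7*(-¼ + √109/8) = -7/4 + 7*√109/8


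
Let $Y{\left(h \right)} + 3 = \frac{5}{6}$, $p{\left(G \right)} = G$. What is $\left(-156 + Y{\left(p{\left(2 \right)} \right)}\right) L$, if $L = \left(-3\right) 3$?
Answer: $\frac{2847}{2} \approx 1423.5$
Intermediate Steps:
$L = -9$
$Y{\left(h \right)} = - \frac{13}{6}$ ($Y{\left(h \right)} = -3 + \frac{5}{6} = - \frac{13}{6}$)
$\left(-156 + Y{\left(p{\left(2 \right)} \right)}\right) L = \left(-156 - \frac{13}{6}\right) \left(-9\right) = \left(- \frac{949}{6}\right) \left(-9\right) = \frac{2847}{2}$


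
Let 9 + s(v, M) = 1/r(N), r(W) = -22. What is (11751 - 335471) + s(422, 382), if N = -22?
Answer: -7122039/22 ≈ -3.2373e+5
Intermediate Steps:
s(v, M) = -199/22 (s(v, M) = -9 + 1/(-22) = -9 - 1/22 = -199/22)
(11751 - 335471) + s(422, 382) = (11751 - 335471) - 199/22 = -323720 - 199/22 = -7122039/22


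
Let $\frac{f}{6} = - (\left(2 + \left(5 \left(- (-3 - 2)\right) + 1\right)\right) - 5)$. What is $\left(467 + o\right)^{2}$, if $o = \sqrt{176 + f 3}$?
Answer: $\left(467 + i \sqrt{238}\right)^{2} \approx 2.1785 \cdot 10^{5} + 14409.0 i$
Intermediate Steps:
$f = -138$ ($f = 6 \left(- (\left(2 + \left(5 \left(- (-3 - 2)\right) + 1\right)\right) - 5)\right) = 6 \left(- (\left(2 + \left(5 \left(\left(-1\right) \left(-5\right)\right) + 1\right)\right) - 5)\right) = 6 \left(- (\left(2 + \left(5 \cdot 5 + 1\right)\right) - 5)\right) = 6 \left(- (\left(2 + \left(25 + 1\right)\right) - 5)\right) = 6 \left(- (\left(2 + 26\right) - 5)\right) = 6 \left(- (28 - 5)\right) = 6 \left(\left(-1\right) 23\right) = 6 \left(-23\right) = -138$)
$o = i \sqrt{238}$ ($o = \sqrt{176 - 414} = \sqrt{-238} = i \sqrt{238} \approx 15.427 i$)
$\left(467 + o\right)^{2} = \left(467 + i \sqrt{238}\right)^{2}$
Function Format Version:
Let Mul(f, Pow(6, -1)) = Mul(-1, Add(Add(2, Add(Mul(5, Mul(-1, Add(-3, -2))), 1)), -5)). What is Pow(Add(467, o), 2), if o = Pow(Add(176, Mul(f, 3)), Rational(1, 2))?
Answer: Pow(Add(467, Mul(I, Pow(238, Rational(1, 2)))), 2) ≈ Add(2.1785e+5, Mul(14409., I))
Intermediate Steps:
f = -138 (f = Mul(6, Mul(-1, Add(Add(2, Add(Mul(5, Mul(-1, Add(-3, -2))), 1)), -5))) = Mul(6, Mul(-1, Add(Add(2, Add(Mul(5, Mul(-1, -5)), 1)), -5))) = Mul(6, Mul(-1, Add(Add(2, Add(Mul(5, 5), 1)), -5))) = Mul(6, Mul(-1, Add(Add(2, Add(25, 1)), -5))) = Mul(6, Mul(-1, Add(Add(2, 26), -5))) = Mul(6, Mul(-1, Add(28, -5))) = Mul(6, Mul(-1, 23)) = Mul(6, -23) = -138)
o = Mul(I, Pow(238, Rational(1, 2))) (o = Pow(Add(176, Mul(-138, 3)), Rational(1, 2)) = Pow(Add(176, -414), Rational(1, 2)) = Pow(-238, Rational(1, 2)) = Mul(I, Pow(238, Rational(1, 2))) ≈ Mul(15.427, I))
Pow(Add(467, o), 2) = Pow(Add(467, Mul(I, Pow(238, Rational(1, 2)))), 2)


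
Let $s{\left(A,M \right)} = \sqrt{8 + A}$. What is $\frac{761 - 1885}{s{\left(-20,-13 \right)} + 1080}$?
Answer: $- \frac{101160}{97201} + \frac{562 i \sqrt{3}}{291603} \approx -1.0407 + 0.0033381 i$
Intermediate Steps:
$\frac{761 - 1885}{s{\left(-20,-13 \right)} + 1080} = \frac{761 - 1885}{\sqrt{8 - 20} + 1080} = - \frac{1124}{\sqrt{-12} + 1080} = - \frac{1124}{2 i \sqrt{3} + 1080} = - \frac{1124}{1080 + 2 i \sqrt{3}}$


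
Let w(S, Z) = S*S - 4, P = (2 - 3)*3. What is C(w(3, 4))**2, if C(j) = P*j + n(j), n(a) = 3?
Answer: 144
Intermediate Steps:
P = -3 (P = -1*3 = -3)
w(S, Z) = -4 + S**2 (w(S, Z) = S**2 - 4 = -4 + S**2)
C(j) = 3 - 3*j (C(j) = -3*j + 3 = 3 - 3*j)
C(w(3, 4))**2 = (3 - 3*(-4 + 3**2))**2 = (3 - 3*(-4 + 9))**2 = (3 - 3*5)**2 = (3 - 15)**2 = (-12)**2 = 144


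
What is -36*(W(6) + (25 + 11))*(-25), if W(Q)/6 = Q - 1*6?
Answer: 32400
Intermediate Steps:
W(Q) = -36 + 6*Q (W(Q) = 6*(Q - 1*6) = 6*(Q - 6) = 6*(-6 + Q) = -36 + 6*Q)
-36*(W(6) + (25 + 11))*(-25) = -36*((-36 + 6*6) + (25 + 11))*(-25) = -36*((-36 + 36) + 36)*(-25) = -36*(0 + 36)*(-25) = -36*36*(-25) = -1296*(-25) = 32400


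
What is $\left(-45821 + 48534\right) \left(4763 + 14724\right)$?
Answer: $52868231$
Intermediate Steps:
$\left(-45821 + 48534\right) \left(4763 + 14724\right) = 2713 \cdot 19487 = 52868231$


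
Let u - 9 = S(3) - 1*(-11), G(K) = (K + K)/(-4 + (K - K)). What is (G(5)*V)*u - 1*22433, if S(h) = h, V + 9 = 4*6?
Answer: -46591/2 ≈ -23296.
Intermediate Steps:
V = 15 (V = -9 + 4*6 = -9 + 24 = 15)
G(K) = -K/2 (G(K) = (2*K)/(-4 + 0) = (2*K)/(-4) = (2*K)*(-1/4) = -K/2)
u = 23 (u = 9 + (3 - 1*(-11)) = 9 + (3 + 11) = 9 + 14 = 23)
(G(5)*V)*u - 1*22433 = (-1/2*5*15)*23 - 1*22433 = -5/2*15*23 - 22433 = -75/2*23 - 22433 = -1725/2 - 22433 = -46591/2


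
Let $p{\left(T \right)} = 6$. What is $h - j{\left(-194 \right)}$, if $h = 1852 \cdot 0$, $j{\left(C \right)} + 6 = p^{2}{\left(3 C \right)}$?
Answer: $-30$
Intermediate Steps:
$j{\left(C \right)} = 30$ ($j{\left(C \right)} = -6 + 6^{2} = -6 + 36 = 30$)
$h = 0$
$h - j{\left(-194 \right)} = 0 - 30 = -30$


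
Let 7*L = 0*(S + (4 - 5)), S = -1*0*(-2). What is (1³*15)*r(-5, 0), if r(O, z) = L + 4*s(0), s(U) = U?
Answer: 0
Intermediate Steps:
S = 0 (S = 0*(-2) = 0)
L = 0 (L = (0*(0 + (4 - 5)))/7 = (0*(0 - 1))/7 = (0*(-1))/7 = (⅐)*0 = 0)
r(O, z) = 0 (r(O, z) = 0 + 4*0 = 0 + 0 = 0)
(1³*15)*r(-5, 0) = (1³*15)*0 = (1*15)*0 = 15*0 = 0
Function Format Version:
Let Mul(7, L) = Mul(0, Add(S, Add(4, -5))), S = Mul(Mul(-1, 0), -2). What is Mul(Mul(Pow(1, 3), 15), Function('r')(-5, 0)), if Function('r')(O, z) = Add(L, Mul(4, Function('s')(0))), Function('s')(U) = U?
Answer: 0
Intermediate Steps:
S = 0 (S = Mul(0, -2) = 0)
L = 0 (L = Mul(Rational(1, 7), Mul(0, Add(0, Add(4, -5)))) = Mul(Rational(1, 7), Mul(0, Add(0, -1))) = Mul(Rational(1, 7), Mul(0, -1)) = Mul(Rational(1, 7), 0) = 0)
Function('r')(O, z) = 0 (Function('r')(O, z) = Add(0, Mul(4, 0)) = Add(0, 0) = 0)
Mul(Mul(Pow(1, 3), 15), Function('r')(-5, 0)) = Mul(Mul(Pow(1, 3), 15), 0) = Mul(Mul(1, 15), 0) = Mul(15, 0) = 0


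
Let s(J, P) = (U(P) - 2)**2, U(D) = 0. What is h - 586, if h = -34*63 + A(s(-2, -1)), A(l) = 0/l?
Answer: -2728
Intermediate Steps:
s(J, P) = 4 (s(J, P) = (0 - 2)**2 = (-2)**2 = 4)
A(l) = 0
h = -2142 (h = -34*63 + 0 = -2142 + 0 = -2142)
h - 586 = -2142 - 586 = -2728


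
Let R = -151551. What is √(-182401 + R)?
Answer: 8*I*√5218 ≈ 577.89*I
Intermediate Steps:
√(-182401 + R) = √(-182401 - 151551) = √(-333952) = 8*I*√5218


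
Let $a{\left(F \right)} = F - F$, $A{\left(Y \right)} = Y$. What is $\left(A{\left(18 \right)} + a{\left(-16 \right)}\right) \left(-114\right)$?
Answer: $-2052$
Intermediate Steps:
$a{\left(F \right)} = 0$
$\left(A{\left(18 \right)} + a{\left(-16 \right)}\right) \left(-114\right) = \left(18 + 0\right) \left(-114\right) = 18 \left(-114\right) = -2052$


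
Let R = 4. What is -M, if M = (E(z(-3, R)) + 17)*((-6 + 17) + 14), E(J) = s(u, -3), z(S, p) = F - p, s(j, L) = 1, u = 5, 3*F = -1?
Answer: -450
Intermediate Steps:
F = -⅓ (F = (⅓)*(-1) = -⅓ ≈ -0.33333)
z(S, p) = -⅓ - p
E(J) = 1
M = 450 (M = (1 + 17)*((-6 + 17) + 14) = 18*(11 + 14) = 18*25 = 450)
-M = -1*450 = -450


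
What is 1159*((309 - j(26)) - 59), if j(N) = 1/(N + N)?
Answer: 15065841/52 ≈ 2.8973e+5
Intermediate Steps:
j(N) = 1/(2*N)
1159*((309 - j(26)) - 59) = 1159*((309 - 1/(2*26)) - 59) = 1159*((309 - 1*1/52) - 59) = 1159*((309 - 1/52) - 59) = 1159*(16067/52 - 59) = 1159*(12999/52) = 15065841/52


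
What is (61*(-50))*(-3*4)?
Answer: 36600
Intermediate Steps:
(61*(-50))*(-3*4) = -3050*(-12) = 36600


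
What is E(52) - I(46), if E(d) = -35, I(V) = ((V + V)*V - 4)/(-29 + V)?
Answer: -4823/17 ≈ -283.71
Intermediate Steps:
I(V) = (-4 + 2*V**2)/(-29 + V) (I(V) = ((2*V)*V - 4)/(-29 + V) = (2*V**2 - 4)/(-29 + V) = (-4 + 2*V**2)/(-29 + V))
E(52) - I(46) = -35 - 2*(-2 + 46**2)/(-29 + 46) = -35 - 2*(-2 + 2116)/17 = -35 - 2*2114/17 = -35 - 1*4228/17 = -35 - 4228/17 = -4823/17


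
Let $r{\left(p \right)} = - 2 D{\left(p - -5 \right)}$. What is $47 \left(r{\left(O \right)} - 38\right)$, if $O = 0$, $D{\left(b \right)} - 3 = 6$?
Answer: $-2632$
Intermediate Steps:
$D{\left(b \right)} = 9$ ($D{\left(b \right)} = 3 + 6 = 9$)
$r{\left(p \right)} = -18$ ($r{\left(p \right)} = \left(-2\right) 9 = -18$)
$47 \left(r{\left(O \right)} - 38\right) = 47 \left(-18 - 38\right) = 47 \left(-56\right) = -2632$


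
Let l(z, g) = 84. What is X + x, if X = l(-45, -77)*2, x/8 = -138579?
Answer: -1108464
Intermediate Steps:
x = -1108632 (x = 8*(-138579) = -1108632)
X = 168 (X = 84*2 = 168)
X + x = 168 - 1108632 = -1108464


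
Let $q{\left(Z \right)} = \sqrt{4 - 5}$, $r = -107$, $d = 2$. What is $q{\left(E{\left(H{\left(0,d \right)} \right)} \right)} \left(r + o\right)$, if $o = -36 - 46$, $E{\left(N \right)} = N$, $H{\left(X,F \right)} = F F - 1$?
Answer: $- 189 i \approx - 189.0 i$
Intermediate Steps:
$H{\left(X,F \right)} = -1 + F^{2}$ ($H{\left(X,F \right)} = F^{2} - 1 = -1 + F^{2}$)
$q{\left(Z \right)} = i$ ($q{\left(Z \right)} = \sqrt{-1} = i$)
$o = -82$
$q{\left(E{\left(H{\left(0,d \right)} \right)} \right)} \left(r + o\right) = i \left(-107 - 82\right) = i \left(-189\right) = - 189 i$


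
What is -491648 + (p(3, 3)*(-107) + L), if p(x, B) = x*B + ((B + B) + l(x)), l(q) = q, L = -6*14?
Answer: -493658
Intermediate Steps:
L = -84
p(x, B) = x + 2*B + B*x (p(x, B) = x*B + ((B + B) + x) = B*x + (2*B + x) = B*x + (x + 2*B) = x + 2*B + B*x)
-491648 + (p(3, 3)*(-107) + L) = -491648 + ((3 + 2*3 + 3*3)*(-107) - 84) = -491648 + ((3 + 6 + 9)*(-107) - 84) = -491648 + (18*(-107) - 84) = -491648 + (-1926 - 84) = -491648 - 2010 = -493658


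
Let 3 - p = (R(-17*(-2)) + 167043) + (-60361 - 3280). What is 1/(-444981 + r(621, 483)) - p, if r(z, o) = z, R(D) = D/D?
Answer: 45946823999/444360 ≈ 1.0340e+5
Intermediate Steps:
R(D) = 1
p = -103400 (p = 3 - ((1 + 167043) + (-60361 - 3280)) = 3 - (167044 - 63641) = 3 - 1*103403 = 3 - 103403 = -103400)
1/(-444981 + r(621, 483)) - p = 1/(-444981 + 621) - 1*(-103400) = 1/(-444360) + 103400 = -1/444360 + 103400 = 45946823999/444360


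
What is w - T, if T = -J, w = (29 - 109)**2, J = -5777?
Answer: 623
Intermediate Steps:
w = 6400 (w = (-80)**2 = 6400)
T = 5777 (T = -1*(-5777) = 5777)
w - T = 6400 - 1*5777 = 6400 - 5777 = 623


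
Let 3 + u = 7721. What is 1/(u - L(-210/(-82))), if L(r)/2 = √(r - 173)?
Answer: 158219/1221148218 + I*√71627/610574109 ≈ 0.00012957 + 4.3833e-7*I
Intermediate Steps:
u = 7718 (u = -3 + 7721 = 7718)
L(r) = 2*√(-173 + r) (L(r) = 2*√(r - 173) = 2*√(-173 + r))
1/(u - L(-210/(-82))) = 1/(7718 - 2*√(-173 - 210/(-82))) = 1/(7718 - 2*√(-173 - 210*(-1/82))) = 1/(7718 - 2*√(-173 + 105/41)) = 1/(7718 - 2*√(-6988/41)) = 1/(7718 - 2*2*I*√71627/41) = 1/(7718 - 4*I*√71627/41)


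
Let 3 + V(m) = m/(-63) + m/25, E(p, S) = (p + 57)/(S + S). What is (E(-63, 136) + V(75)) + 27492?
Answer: 78513689/2856 ≈ 27491.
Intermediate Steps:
E(p, S) = (57 + p)/(2*S) (E(p, S) = (57 + p)/((2*S)) = (57 + p)*(1/(2*S)) = (57 + p)/(2*S))
V(m) = -3 + 38*m/1575 (V(m) = -3 + (m/(-63) + m/25) = -3 + (m*(-1/63) + m*(1/25)) = -3 + (-m/63 + m/25) = -3 + 38*m/1575)
(E(-63, 136) + V(75)) + 27492 = ((½)*(57 - 63)/136 + (-3 + (38/1575)*75)) + 27492 = ((½)*(1/136)*(-6) + (-3 + 38/21)) + 27492 = (-3/136 - 25/21) + 27492 = -3463/2856 + 27492 = 78513689/2856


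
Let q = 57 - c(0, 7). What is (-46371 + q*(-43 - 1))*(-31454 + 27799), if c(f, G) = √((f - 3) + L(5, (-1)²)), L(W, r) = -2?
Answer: 178652745 - 160820*I*√5 ≈ 1.7865e+8 - 3.596e+5*I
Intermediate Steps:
c(f, G) = √(-5 + f) (c(f, G) = √((f - 3) - 2) = √((-3 + f) - 2) = √(-5 + f))
q = 57 - I*√5 (q = 57 - √(-5 + 0) = 57 - √(-5) = 57 - I*√5 ≈ 57.0 - 2.2361*I)
(-46371 + q*(-43 - 1))*(-31454 + 27799) = (-46371 + (57 - I*√5)*(-43 - 1))*(-31454 + 27799) = (-46371 + (57 - I*√5)*(-44))*(-3655) = (-46371 + (-2508 + 44*I*√5))*(-3655) = (-48879 + 44*I*√5)*(-3655) = 178652745 - 160820*I*√5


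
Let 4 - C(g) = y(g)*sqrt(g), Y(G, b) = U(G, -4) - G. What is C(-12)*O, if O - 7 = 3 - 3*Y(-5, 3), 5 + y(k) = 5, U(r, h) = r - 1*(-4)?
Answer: -8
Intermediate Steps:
U(r, h) = 4 + r (U(r, h) = r + 4 = 4 + r)
y(k) = 0 (y(k) = -5 + 5 = 0)
Y(G, b) = 4 (Y(G, b) = (4 + G) - G = 4)
C(g) = 4 (C(g) = 4 - 0*sqrt(g) = 4 - 1*0 = 4 + 0 = 4)
O = -2 (O = 7 + (3 - 3*4) = 7 + (3 - 12) = 7 - 9 = -2)
C(-12)*O = 4*(-2) = -8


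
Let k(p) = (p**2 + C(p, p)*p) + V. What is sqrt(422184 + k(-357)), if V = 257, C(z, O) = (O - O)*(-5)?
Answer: sqrt(549890) ≈ 741.55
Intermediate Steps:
C(z, O) = 0 (C(z, O) = 0*(-5) = 0)
k(p) = 257 + p**2 (k(p) = (p**2 + 0*p) + 257 = (p**2 + 0) + 257 = p**2 + 257 = 257 + p**2)
sqrt(422184 + k(-357)) = sqrt(422184 + (257 + (-357)**2)) = sqrt(422184 + (257 + 127449)) = sqrt(422184 + 127706) = sqrt(549890)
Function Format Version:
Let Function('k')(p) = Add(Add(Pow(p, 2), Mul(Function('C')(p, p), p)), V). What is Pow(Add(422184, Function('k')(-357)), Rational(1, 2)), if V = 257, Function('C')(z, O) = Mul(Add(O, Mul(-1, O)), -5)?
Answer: Pow(549890, Rational(1, 2)) ≈ 741.55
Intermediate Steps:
Function('C')(z, O) = 0 (Function('C')(z, O) = Mul(0, -5) = 0)
Function('k')(p) = Add(257, Pow(p, 2)) (Function('k')(p) = Add(Add(Pow(p, 2), Mul(0, p)), 257) = Add(Add(Pow(p, 2), 0), 257) = Add(Pow(p, 2), 257) = Add(257, Pow(p, 2)))
Pow(Add(422184, Function('k')(-357)), Rational(1, 2)) = Pow(Add(422184, Add(257, Pow(-357, 2))), Rational(1, 2)) = Pow(Add(422184, Add(257, 127449)), Rational(1, 2)) = Pow(Add(422184, 127706), Rational(1, 2)) = Pow(549890, Rational(1, 2))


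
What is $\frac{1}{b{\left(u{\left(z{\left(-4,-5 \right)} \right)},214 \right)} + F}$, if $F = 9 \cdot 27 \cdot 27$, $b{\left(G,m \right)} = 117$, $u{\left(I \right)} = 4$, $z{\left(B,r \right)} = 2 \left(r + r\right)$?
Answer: $\frac{1}{6678} \approx 0.00014975$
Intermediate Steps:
$z{\left(B,r \right)} = 4 r$ ($z{\left(B,r \right)} = 2 \cdot 2 r = 4 r$)
$F = 6561$ ($F = 243 \cdot 27 = 6561$)
$\frac{1}{b{\left(u{\left(z{\left(-4,-5 \right)} \right)},214 \right)} + F} = \frac{1}{117 + 6561} = \frac{1}{6678}$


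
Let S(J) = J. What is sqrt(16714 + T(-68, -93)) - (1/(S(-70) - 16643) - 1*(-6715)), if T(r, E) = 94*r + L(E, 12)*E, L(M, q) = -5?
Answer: -112227794/16713 + sqrt(10787) ≈ -6611.1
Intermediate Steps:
T(r, E) = -5*E + 94*r (T(r, E) = 94*r - 5*E = -5*E + 94*r)
sqrt(16714 + T(-68, -93)) - (1/(S(-70) - 16643) - 1*(-6715)) = sqrt(16714 + (-5*(-93) + 94*(-68))) - (1/(-70 - 16643) - 1*(-6715)) = sqrt(16714 + (465 - 6392)) - (1/(-16713) + 6715) = sqrt(16714 - 5927) - (-1/16713 + 6715) = sqrt(10787) - 1*112227794/16713 = sqrt(10787) - 112227794/16713 = -112227794/16713 + sqrt(10787)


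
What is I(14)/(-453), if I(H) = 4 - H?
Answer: 10/453 ≈ 0.022075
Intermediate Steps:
I(14)/(-453) = (4 - 1*14)/(-453) = -(4 - 14)/453 = -1/453*(-10) = 10/453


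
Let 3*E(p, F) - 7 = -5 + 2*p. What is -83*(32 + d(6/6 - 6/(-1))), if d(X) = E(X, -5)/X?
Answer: -57104/21 ≈ -2719.2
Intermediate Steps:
E(p, F) = ⅔ + 2*p/3 (E(p, F) = 7/3 + (-5 + 2*p)/3 = 7/3 + (-5/3 + 2*p/3) = ⅔ + 2*p/3)
d(X) = (⅔ + 2*X/3)/X
-83*(32 + d(6/6 - 6/(-1))) = -83*(32 + 2*(1 + (6/6 - 6/(-1)))/(3*(6/6 - 6/(-1)))) = -83*(32 + 2*(1 + (6*(⅙) - 6*(-1)))/(3*(6*(⅙) - 6*(-1)))) = -83*(32 + 2*(1 + (1 + 6))/(3*(1 + 6))) = -83*(32 + (⅔)*(1 + 7)/7) = -83*(32 + (⅔)*(⅐)*8) = -83*(32 + 16/21) = -83*688/21 = -57104/21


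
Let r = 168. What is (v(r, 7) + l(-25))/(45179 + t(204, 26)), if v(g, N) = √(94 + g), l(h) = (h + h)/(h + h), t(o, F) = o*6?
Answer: 1/46403 + √262/46403 ≈ 0.00037037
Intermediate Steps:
t(o, F) = 6*o
l(h) = 1 (l(h) = (2*h)/((2*h)) = (2*h)*(1/(2*h)) = 1)
(v(r, 7) + l(-25))/(45179 + t(204, 26)) = (√(94 + 168) + 1)/(45179 + 6*204) = (√262 + 1)/(45179 + 1224) = (1 + √262)/46403 = (1 + √262)*(1/46403) = 1/46403 + √262/46403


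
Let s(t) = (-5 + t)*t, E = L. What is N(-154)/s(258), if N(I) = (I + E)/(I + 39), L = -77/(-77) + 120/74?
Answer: 1867/92580290 ≈ 2.0166e-5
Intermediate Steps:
L = 97/37 (L = -77*(-1/77) + 120*(1/74) = 1 + 60/37 = 97/37 ≈ 2.6216)
E = 97/37 ≈ 2.6216
s(t) = t*(-5 + t)
N(I) = (97/37 + I)/(39 + I) (N(I) = (I + 97/37)/(I + 39) = (97/37 + I)/(39 + I))
N(-154)/s(258) = ((97/37 - 154)/(39 - 154))/((258*(-5 + 258))) = (-5601/37/(-115))/((258*253)) = -1/115*(-5601/37)/65274 = (5601/4255)*(1/65274) = 1867/92580290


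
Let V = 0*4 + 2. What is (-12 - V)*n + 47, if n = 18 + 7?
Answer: -303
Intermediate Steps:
n = 25
V = 2 (V = 0 + 2 = 2)
(-12 - V)*n + 47 = (-12 - 1*2)*25 + 47 = (-12 - 2)*25 + 47 = -14*25 + 47 = -350 + 47 = -303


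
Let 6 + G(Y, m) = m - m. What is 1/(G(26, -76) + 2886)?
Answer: 1/2880 ≈ 0.00034722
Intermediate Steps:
G(Y, m) = -6 (G(Y, m) = -6 + (m - m) = -6 + 0 = -6)
1/(G(26, -76) + 2886) = 1/(-6 + 2886) = 1/2880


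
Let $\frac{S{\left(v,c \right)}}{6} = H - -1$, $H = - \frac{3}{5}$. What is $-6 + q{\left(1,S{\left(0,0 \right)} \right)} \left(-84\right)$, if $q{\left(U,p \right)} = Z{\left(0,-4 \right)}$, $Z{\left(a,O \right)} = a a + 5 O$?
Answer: $1674$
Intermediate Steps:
$H = - \frac{3}{5}$ ($H = \left(-3\right) \frac{1}{5} = - \frac{3}{5} \approx -0.6$)
$Z{\left(a,O \right)} = a^{2} + 5 O$
$S{\left(v,c \right)} = \frac{12}{5}$ ($S{\left(v,c \right)} = 6 \left(- \frac{3}{5} - -1\right) = 6 \left(- \frac{3}{5} + 1\right) = 6 \cdot \frac{2}{5} = \frac{12}{5}$)
$q{\left(U,p \right)} = -20$ ($q{\left(U,p \right)} = 0^{2} + 5 \left(-4\right) = 0 - 20 = -20$)
$-6 + q{\left(1,S{\left(0,0 \right)} \right)} \left(-84\right) = -6 - -1680 = -6 + 1680 = 1674$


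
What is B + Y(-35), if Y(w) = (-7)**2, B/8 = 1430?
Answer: 11489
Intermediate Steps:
B = 11440 (B = 8*1430 = 11440)
Y(w) = 49
B + Y(-35) = 11440 + 49 = 11489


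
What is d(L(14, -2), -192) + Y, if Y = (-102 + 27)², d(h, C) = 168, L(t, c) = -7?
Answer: 5793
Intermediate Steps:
Y = 5625 (Y = (-75)² = 5625)
d(L(14, -2), -192) + Y = 168 + 5625 = 5793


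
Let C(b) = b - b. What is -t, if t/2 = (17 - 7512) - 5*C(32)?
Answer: 14990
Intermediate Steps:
C(b) = 0
t = -14990 (t = 2*((17 - 7512) - 5*0) = 2*(-7495 + 0) = 2*(-7495) = -14990)
-t = -1*(-14990) = 14990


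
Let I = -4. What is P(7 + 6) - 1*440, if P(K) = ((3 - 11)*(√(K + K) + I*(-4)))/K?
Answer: -5848/13 - 8*√26/13 ≈ -452.98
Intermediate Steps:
P(K) = (-128 - 8*√2*√K)/K (P(K) = ((3 - 11)*(√(K + K) - 4*(-4)))/K = (-8*(√(2*K) + 16))/K = (-8*(√2*√K + 16))/K = (-8*(16 + √2*√K))/K = (-128 - 8*√2*√K)/K)
P(7 + 6) - 1*440 = (-128/(7 + 6) - 8*√2/√(7 + 6)) - 1*440 = (-128/13 - 8*√2/√13) - 440 = (-128*1/13 - 8*√2*√13/13) - 440 = (-128/13 - 8*√26/13) - 440 = -5848/13 - 8*√26/13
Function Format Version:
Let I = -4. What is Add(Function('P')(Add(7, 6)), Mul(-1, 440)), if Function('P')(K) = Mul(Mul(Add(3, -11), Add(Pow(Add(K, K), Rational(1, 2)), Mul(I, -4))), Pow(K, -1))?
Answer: Add(Rational(-5848, 13), Mul(Rational(-8, 13), Pow(26, Rational(1, 2)))) ≈ -452.98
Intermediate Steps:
Function('P')(K) = Mul(Pow(K, -1), Add(-128, Mul(-8, Pow(2, Rational(1, 2)), Pow(K, Rational(1, 2))))) (Function('P')(K) = Mul(Mul(Add(3, -11), Add(Pow(Add(K, K), Rational(1, 2)), Mul(-4, -4))), Pow(K, -1)) = Mul(Mul(-8, Add(Pow(Mul(2, K), Rational(1, 2)), 16)), Pow(K, -1)) = Mul(Mul(-8, Add(Mul(Pow(2, Rational(1, 2)), Pow(K, Rational(1, 2))), 16)), Pow(K, -1)) = Mul(Mul(-8, Add(16, Mul(Pow(2, Rational(1, 2)), Pow(K, Rational(1, 2))))), Pow(K, -1)) = Mul(Add(-128, Mul(-8, Pow(2, Rational(1, 2)), Pow(K, Rational(1, 2)))), Pow(K, -1)) = Mul(Pow(K, -1), Add(-128, Mul(-8, Pow(2, Rational(1, 2)), Pow(K, Rational(1, 2))))))
Add(Function('P')(Add(7, 6)), Mul(-1, 440)) = Add(Add(Mul(-128, Pow(Add(7, 6), -1)), Mul(-8, Pow(2, Rational(1, 2)), Pow(Add(7, 6), Rational(-1, 2)))), Mul(-1, 440)) = Add(Add(Mul(-128, Pow(13, -1)), Mul(-8, Pow(2, Rational(1, 2)), Pow(13, Rational(-1, 2)))), -440) = Add(Add(Mul(-128, Rational(1, 13)), Mul(-8, Pow(2, Rational(1, 2)), Mul(Rational(1, 13), Pow(13, Rational(1, 2))))), -440) = Add(Add(Rational(-128, 13), Mul(Rational(-8, 13), Pow(26, Rational(1, 2)))), -440) = Add(Rational(-5848, 13), Mul(Rational(-8, 13), Pow(26, Rational(1, 2))))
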